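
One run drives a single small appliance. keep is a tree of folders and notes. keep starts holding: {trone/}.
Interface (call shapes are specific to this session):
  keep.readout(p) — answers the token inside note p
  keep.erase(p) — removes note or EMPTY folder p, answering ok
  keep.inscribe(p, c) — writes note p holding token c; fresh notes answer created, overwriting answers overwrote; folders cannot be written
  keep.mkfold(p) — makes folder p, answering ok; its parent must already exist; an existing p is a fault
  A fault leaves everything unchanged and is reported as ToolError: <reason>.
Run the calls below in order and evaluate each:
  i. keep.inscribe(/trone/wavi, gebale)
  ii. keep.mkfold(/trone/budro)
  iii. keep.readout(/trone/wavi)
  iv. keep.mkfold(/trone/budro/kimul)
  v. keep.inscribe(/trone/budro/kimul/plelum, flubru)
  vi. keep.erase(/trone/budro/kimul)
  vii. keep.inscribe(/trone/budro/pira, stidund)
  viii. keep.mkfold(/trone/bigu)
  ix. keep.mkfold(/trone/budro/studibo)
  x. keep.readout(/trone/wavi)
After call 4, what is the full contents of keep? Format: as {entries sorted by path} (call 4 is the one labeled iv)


~$ keep.inscribe p=/trone/wavi c=gebale
  created
~$ keep.mkfold p=/trone/budro
  ok
~$ keep.readout p=/trone/wavi
  gebale
~$ keep.mkfold p=/trone/budro/kimul
  ok
~$ keep.inscribe p=/trone/budro/kimul/plelum c=flubru
  created
~$ keep.erase p=/trone/budro/kimul
  ToolError: not empty
~$ keep.inscribe p=/trone/budro/pira c=stidund
  created
~$ keep.mkfold p=/trone/bigu
  ok
~$ keep.mkfold p=/trone/budro/studibo
  ok
~$ keep.readout p=/trone/wavi
  gebale

Answer: {trone/, trone/budro/, trone/budro/kimul/, trone/wavi=gebale}


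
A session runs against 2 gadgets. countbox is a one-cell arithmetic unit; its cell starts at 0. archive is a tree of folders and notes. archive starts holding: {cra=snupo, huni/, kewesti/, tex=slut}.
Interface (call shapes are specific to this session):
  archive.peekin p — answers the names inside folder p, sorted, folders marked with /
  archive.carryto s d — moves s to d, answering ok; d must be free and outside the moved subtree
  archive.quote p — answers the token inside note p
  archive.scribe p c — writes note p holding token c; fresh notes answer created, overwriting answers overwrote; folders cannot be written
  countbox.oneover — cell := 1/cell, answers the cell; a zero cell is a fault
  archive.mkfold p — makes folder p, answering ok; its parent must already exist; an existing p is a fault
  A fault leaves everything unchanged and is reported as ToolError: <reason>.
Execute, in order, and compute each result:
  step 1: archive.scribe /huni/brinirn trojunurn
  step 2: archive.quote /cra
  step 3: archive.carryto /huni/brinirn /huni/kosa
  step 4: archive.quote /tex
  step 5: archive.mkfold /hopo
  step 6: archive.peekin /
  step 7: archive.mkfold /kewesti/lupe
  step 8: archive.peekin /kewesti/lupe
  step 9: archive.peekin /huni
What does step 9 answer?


! 1. archive.scribe(p: /huni/brinirn, c: trojunurn) : created
! 2. archive.quote(p: /cra) : snupo
! 3. archive.carryto(s: /huni/brinirn, d: /huni/kosa) : ok
! 4. archive.quote(p: /tex) : slut
! 5. archive.mkfold(p: /hopo) : ok
! 6. archive.peekin(p: /) : [cra, hopo/, huni/, kewesti/, tex]
! 7. archive.mkfold(p: /kewesti/lupe) : ok
! 8. archive.peekin(p: /kewesti/lupe) : []
! 9. archive.peekin(p: /huni) : [kosa]

Answer: [kosa]


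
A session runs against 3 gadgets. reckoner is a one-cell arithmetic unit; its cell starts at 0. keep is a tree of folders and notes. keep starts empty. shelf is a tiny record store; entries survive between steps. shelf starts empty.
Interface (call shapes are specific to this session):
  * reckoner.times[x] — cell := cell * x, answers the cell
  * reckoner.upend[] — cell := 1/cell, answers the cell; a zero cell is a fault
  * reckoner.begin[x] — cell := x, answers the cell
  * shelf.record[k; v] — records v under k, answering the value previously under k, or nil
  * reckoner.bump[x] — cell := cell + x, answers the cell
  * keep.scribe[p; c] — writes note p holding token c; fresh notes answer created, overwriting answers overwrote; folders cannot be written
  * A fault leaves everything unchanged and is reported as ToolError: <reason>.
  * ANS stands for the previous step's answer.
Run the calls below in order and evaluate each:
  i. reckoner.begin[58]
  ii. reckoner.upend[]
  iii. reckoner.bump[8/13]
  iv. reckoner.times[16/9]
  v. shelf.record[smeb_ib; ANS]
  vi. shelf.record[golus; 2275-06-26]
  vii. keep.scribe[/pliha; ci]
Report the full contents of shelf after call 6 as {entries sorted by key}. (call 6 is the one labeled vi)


$ begin x→58
  58
$ upend
  1/58
$ bump x→8/13
  477/754
$ times x→16/9
  424/377
$ record k→smeb_ib v→ANS
  nil
$ record k→golus v→2275-06-26
  nil
$ scribe p→/pliha c→ci
  created

Answer: {golus=2275-06-26, smeb_ib=424/377}


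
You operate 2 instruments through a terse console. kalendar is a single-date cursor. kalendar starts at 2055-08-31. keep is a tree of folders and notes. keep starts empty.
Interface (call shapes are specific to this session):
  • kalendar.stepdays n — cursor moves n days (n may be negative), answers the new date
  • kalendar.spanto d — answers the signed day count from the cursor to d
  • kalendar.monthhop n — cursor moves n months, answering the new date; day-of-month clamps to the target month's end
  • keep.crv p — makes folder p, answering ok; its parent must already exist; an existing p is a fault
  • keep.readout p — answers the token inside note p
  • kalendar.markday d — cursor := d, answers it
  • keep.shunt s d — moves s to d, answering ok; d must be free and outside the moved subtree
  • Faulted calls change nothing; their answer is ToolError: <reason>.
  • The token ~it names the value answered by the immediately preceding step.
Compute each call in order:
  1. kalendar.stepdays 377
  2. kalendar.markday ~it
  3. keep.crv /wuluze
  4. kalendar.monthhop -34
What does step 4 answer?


Answer: 2053-11-11

Derivation:
Act: kalendar.stepdays[n→377]
Obs: 2056-09-11
Act: kalendar.markday[d→~it]
Obs: 2056-09-11
Act: keep.crv[p→/wuluze]
Obs: ok
Act: kalendar.monthhop[n→-34]
Obs: 2053-11-11


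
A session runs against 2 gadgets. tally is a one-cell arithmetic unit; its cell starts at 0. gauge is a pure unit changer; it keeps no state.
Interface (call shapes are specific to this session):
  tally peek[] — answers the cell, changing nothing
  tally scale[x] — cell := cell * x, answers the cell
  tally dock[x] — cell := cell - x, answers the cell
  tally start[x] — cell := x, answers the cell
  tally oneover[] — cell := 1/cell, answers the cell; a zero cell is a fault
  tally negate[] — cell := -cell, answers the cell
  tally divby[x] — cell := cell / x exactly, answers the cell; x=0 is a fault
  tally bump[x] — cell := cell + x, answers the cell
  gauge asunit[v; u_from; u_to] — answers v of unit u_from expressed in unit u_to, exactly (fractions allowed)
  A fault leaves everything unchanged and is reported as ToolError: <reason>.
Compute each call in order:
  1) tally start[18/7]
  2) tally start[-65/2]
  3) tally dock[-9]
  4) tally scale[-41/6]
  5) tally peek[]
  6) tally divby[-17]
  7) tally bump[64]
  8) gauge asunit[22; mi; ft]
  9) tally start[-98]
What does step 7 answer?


>>> tally start x: 18/7
:: 18/7
>>> tally start x: -65/2
:: -65/2
>>> tally dock x: -9
:: -47/2
>>> tally scale x: -41/6
:: 1927/12
>>> tally peek
:: 1927/12
>>> tally divby x: -17
:: -1927/204
>>> tally bump x: 64
:: 11129/204
>>> gauge asunit v: 22 u_from: mi u_to: ft
:: 116160
>>> tally start x: -98
:: -98

Answer: 11129/204


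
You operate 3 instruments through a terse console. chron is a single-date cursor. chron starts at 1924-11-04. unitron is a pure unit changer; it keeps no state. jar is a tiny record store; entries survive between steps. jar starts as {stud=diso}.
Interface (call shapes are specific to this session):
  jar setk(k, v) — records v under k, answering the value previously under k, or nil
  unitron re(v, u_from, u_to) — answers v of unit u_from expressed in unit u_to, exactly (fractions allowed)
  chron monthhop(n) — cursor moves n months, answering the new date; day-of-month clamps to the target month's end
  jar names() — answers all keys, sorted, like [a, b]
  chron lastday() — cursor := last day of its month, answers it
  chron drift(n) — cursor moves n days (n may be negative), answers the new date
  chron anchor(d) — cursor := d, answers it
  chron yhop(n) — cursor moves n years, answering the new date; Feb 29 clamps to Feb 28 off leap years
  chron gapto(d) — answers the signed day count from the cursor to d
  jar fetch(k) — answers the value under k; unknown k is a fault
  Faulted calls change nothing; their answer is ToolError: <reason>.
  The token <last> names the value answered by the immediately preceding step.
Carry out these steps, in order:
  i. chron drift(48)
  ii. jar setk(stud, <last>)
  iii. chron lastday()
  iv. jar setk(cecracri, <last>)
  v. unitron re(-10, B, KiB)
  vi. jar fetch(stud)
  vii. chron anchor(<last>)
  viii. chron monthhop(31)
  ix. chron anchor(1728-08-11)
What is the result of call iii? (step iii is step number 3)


Answer: 1924-12-31

Derivation:
-> chron drift(48)
<- 1924-12-22
-> jar setk(stud, <last>)
<- diso
-> chron lastday()
<- 1924-12-31
-> jar setk(cecracri, <last>)
<- nil
-> unitron re(-10, B, KiB)
<- -5/512
-> jar fetch(stud)
<- 1924-12-22
-> chron anchor(<last>)
<- 1924-12-22
-> chron monthhop(31)
<- 1927-07-22
-> chron anchor(1728-08-11)
<- 1728-08-11


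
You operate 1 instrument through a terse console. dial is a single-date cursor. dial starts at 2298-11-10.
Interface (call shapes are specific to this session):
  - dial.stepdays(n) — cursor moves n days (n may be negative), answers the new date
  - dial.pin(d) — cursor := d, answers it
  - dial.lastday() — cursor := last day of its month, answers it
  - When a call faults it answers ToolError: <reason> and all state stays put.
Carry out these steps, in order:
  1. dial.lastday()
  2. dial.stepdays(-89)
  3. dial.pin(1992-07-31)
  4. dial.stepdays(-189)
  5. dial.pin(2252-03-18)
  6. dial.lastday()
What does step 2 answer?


[in] lastday
  2298-11-30
[in] stepdays n→-89
  2298-09-02
[in] pin d→1992-07-31
  1992-07-31
[in] stepdays n→-189
  1992-01-24
[in] pin d→2252-03-18
  2252-03-18
[in] lastday
  2252-03-31

Answer: 2298-09-02


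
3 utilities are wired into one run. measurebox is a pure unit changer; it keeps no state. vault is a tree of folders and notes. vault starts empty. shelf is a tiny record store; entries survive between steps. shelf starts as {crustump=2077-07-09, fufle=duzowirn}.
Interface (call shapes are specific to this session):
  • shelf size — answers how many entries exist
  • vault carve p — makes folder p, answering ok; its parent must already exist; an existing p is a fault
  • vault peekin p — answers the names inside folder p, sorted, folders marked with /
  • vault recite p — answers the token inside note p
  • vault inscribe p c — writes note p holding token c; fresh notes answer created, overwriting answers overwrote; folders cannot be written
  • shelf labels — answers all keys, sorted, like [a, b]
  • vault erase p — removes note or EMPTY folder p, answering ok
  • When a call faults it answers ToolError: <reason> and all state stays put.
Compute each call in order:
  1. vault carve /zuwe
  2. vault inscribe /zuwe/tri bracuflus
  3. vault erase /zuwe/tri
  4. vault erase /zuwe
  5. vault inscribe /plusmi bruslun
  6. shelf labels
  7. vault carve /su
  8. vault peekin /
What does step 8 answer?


Answer: [plusmi, su/]

Derivation:
% 1. vault carve(p='/zuwe') ~> ok
% 2. vault inscribe(p='/zuwe/tri', c='bracuflus') ~> created
% 3. vault erase(p='/zuwe/tri') ~> ok
% 4. vault erase(p='/zuwe') ~> ok
% 5. vault inscribe(p='/plusmi', c='bruslun') ~> created
% 6. shelf labels() ~> [crustump, fufle]
% 7. vault carve(p='/su') ~> ok
% 8. vault peekin(p='/') ~> [plusmi, su/]


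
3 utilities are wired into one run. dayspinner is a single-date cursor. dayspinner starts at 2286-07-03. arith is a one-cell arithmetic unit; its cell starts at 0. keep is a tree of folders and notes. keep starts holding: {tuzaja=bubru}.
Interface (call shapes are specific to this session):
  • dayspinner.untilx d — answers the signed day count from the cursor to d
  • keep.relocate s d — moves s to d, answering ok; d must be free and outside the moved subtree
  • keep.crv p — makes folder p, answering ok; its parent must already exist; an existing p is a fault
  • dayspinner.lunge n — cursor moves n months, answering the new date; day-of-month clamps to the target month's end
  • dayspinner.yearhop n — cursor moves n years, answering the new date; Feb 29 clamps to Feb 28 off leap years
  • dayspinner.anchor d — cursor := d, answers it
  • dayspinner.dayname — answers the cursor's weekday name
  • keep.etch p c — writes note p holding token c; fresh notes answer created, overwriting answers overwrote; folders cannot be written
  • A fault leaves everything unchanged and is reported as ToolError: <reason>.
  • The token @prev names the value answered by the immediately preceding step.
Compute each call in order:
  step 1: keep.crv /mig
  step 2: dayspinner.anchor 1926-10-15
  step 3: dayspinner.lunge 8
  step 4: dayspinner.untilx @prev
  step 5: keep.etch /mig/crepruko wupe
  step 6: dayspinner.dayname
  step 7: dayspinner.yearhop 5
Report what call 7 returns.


Answer: 1932-06-15

Derivation:
-- keep.crv(p: /mig) -> ok
-- dayspinner.anchor(d: 1926-10-15) -> 1926-10-15
-- dayspinner.lunge(n: 8) -> 1927-06-15
-- dayspinner.untilx(d: @prev) -> 0
-- keep.etch(p: /mig/crepruko, c: wupe) -> created
-- dayspinner.dayname() -> Wednesday
-- dayspinner.yearhop(n: 5) -> 1932-06-15


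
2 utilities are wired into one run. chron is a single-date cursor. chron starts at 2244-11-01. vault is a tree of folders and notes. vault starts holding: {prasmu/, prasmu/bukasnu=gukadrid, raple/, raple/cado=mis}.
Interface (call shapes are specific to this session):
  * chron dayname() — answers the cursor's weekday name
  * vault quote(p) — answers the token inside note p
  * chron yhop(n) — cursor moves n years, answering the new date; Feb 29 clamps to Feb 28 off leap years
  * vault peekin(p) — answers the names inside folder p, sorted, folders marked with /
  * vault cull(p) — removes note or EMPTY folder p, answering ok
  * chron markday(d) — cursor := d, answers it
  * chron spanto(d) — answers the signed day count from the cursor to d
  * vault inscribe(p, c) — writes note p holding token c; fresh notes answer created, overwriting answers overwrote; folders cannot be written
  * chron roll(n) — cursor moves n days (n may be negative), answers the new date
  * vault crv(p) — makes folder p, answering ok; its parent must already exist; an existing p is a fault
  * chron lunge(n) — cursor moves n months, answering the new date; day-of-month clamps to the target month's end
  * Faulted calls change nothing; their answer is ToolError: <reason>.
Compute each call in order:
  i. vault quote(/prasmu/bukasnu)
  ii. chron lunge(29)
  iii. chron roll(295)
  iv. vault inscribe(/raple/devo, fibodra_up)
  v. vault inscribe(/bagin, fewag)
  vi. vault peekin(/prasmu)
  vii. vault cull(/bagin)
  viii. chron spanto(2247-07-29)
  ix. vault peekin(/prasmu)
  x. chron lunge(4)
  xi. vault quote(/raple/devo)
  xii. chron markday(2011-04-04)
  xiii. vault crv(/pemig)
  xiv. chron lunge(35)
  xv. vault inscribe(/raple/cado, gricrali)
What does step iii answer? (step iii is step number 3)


Answer: 2248-01-21

Derivation:
% vault quote p→/prasmu/bukasnu
= gukadrid
% chron lunge n→29
= 2247-04-01
% chron roll n→295
= 2248-01-21
% vault inscribe p→/raple/devo c→fibodra_up
= created
% vault inscribe p→/bagin c→fewag
= created
% vault peekin p→/prasmu
= [bukasnu]
% vault cull p→/bagin
= ok
% chron spanto d→2247-07-29
= -176
% vault peekin p→/prasmu
= [bukasnu]
% chron lunge n→4
= 2248-05-21
% vault quote p→/raple/devo
= fibodra_up
% chron markday d→2011-04-04
= 2011-04-04
% vault crv p→/pemig
= ok
% chron lunge n→35
= 2014-03-04
% vault inscribe p→/raple/cado c→gricrali
= overwrote


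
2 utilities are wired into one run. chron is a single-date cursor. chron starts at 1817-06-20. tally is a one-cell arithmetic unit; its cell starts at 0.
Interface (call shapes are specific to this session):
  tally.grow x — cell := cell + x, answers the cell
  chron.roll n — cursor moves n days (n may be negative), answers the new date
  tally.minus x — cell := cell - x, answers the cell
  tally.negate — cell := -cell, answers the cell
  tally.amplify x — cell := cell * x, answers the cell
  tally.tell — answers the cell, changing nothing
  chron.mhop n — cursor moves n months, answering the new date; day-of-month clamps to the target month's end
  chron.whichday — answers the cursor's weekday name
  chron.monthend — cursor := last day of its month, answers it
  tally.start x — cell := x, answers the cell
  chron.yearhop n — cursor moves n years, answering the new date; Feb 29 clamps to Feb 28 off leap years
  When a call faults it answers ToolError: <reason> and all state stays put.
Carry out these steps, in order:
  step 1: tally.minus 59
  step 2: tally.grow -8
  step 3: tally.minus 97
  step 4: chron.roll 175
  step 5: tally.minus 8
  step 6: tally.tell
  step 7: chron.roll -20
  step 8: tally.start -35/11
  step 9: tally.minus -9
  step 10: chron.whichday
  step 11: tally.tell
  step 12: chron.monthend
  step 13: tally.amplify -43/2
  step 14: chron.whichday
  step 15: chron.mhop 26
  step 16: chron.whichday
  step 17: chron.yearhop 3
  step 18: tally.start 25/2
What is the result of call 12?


Answer: 1817-11-30

Derivation:
I call minus using x=59, which returns -59.
Next I call grow using x=-8, → -67.
Calling minus using x=97, yielding -164.
Next I call roll using n=175, and see 1817-12-12.
Using minus using x=8, — result: -172.
Then tell(), giving -172.
I run roll using n=-20, → 1817-11-22.
Calling start using x=-35/11, → -35/11.
I call minus using x=-9, — result: 64/11.
Invoking whichday(), — result: Saturday.
I call tell, yielding 64/11.
I run monthend, and observe 1817-11-30.
Invoking amplify using x=-43/2: -1376/11.
I run whichday, → Sunday.
I run mhop using n=26: 1820-01-30.
I try whichday, yielding Sunday.
I run yearhop using n=3: 1823-01-30.
Then start using x=25/2, and see 25/2.


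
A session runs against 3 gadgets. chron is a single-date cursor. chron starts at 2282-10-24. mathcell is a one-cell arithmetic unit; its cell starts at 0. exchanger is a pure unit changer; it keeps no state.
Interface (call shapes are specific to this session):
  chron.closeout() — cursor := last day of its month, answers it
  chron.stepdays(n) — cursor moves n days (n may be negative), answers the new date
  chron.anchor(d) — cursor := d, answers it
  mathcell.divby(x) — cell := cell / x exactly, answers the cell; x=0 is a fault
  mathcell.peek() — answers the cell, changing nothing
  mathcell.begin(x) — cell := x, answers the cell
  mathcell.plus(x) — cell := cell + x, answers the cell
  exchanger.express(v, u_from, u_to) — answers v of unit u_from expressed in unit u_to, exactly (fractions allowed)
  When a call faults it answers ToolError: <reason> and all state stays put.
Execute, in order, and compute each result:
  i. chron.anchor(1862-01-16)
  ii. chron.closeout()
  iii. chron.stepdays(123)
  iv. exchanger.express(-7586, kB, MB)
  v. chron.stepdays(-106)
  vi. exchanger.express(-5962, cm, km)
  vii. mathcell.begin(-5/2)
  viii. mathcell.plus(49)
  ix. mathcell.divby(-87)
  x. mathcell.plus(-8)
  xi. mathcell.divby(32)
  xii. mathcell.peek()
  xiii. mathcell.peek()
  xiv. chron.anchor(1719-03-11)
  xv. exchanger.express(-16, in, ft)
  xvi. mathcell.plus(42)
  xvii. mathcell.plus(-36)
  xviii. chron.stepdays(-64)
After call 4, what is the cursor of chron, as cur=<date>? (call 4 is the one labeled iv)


Answer: cur=1862-06-03

Derivation:
[in] chron.anchor d=1862-01-16
[out] 1862-01-16
[in] chron.closeout
[out] 1862-01-31
[in] chron.stepdays n=123
[out] 1862-06-03
[in] exchanger.express v=-7586 u_from=kB u_to=MB
[out] -3793/500
[in] chron.stepdays n=-106
[out] 1862-02-17
[in] exchanger.express v=-5962 u_from=cm u_to=km
[out] -2981/50000
[in] mathcell.begin x=-5/2
[out] -5/2
[in] mathcell.plus x=49
[out] 93/2
[in] mathcell.divby x=-87
[out] -31/58
[in] mathcell.plus x=-8
[out] -495/58
[in] mathcell.divby x=32
[out] -495/1856
[in] mathcell.peek
[out] -495/1856
[in] mathcell.peek
[out] -495/1856
[in] chron.anchor d=1719-03-11
[out] 1719-03-11
[in] exchanger.express v=-16 u_from=in u_to=ft
[out] -4/3
[in] mathcell.plus x=42
[out] 77457/1856
[in] mathcell.plus x=-36
[out] 10641/1856
[in] chron.stepdays n=-64
[out] 1719-01-06


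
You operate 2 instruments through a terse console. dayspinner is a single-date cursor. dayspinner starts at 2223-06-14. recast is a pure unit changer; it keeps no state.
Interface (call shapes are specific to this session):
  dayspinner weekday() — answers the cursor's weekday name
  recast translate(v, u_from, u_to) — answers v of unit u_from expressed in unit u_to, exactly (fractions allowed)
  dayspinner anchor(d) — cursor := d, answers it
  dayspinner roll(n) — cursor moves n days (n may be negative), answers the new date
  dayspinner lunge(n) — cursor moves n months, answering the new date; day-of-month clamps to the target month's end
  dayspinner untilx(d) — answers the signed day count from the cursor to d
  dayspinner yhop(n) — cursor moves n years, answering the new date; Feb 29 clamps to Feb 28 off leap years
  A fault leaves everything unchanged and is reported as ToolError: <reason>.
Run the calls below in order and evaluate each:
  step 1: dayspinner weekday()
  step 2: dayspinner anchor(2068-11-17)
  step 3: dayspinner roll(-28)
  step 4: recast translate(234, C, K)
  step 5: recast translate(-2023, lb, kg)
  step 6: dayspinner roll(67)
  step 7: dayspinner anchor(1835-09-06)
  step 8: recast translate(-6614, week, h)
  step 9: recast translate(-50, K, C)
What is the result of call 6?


~$ dayspinner weekday
:: Saturday
~$ dayspinner anchor d: 2068-11-17
:: 2068-11-17
~$ dayspinner roll n: -28
:: 2068-10-20
~$ recast translate v: 234 u_from: C u_to: K
:: 10143/20
~$ recast translate v: -2023 u_from: lb u_to: kg
:: -91761736451/100000000
~$ dayspinner roll n: 67
:: 2068-12-26
~$ dayspinner anchor d: 1835-09-06
:: 1835-09-06
~$ recast translate v: -6614 u_from: week u_to: h
:: -1111152
~$ recast translate v: -50 u_from: K u_to: C
:: -6463/20

Answer: 2068-12-26


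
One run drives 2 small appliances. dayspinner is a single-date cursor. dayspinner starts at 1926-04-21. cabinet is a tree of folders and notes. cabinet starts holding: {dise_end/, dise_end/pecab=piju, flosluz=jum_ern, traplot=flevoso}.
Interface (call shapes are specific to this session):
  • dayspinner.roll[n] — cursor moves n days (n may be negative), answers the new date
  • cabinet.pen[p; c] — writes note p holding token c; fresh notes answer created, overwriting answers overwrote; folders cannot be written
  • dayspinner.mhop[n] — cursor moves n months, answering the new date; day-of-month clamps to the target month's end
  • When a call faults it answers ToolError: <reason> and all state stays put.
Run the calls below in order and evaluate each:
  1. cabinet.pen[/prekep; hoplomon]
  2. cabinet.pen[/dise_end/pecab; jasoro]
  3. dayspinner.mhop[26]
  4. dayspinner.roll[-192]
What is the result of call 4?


~$ pen p→/prekep c→hoplomon
[out] created
~$ pen p→/dise_end/pecab c→jasoro
[out] overwrote
~$ mhop n→26
[out] 1928-06-21
~$ roll n→-192
[out] 1927-12-12

Answer: 1927-12-12


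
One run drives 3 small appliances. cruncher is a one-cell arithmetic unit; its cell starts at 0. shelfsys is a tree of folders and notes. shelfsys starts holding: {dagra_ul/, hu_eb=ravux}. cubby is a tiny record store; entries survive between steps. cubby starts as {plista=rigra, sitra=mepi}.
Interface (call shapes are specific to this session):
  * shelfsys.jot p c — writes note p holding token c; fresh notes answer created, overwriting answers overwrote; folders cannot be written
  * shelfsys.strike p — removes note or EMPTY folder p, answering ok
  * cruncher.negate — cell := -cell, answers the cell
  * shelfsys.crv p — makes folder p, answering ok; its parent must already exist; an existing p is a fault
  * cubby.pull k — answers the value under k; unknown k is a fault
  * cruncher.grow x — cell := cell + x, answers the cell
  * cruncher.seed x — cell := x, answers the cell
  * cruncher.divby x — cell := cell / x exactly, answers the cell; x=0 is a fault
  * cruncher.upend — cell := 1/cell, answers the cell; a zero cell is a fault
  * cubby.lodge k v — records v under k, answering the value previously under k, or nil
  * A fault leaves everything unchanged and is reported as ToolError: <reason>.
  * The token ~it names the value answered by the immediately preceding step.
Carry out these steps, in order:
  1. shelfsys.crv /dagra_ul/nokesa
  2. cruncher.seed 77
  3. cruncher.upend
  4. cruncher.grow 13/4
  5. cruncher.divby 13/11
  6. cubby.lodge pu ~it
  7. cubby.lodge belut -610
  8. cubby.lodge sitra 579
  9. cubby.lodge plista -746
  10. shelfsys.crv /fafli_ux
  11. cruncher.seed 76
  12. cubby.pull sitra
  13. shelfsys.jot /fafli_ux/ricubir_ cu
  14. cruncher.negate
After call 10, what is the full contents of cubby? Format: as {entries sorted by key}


% crv p→/dagra_ul/nokesa
:: ok
% seed x→77
:: 77
% upend
:: 1/77
% grow x→13/4
:: 1005/308
% divby x→13/11
:: 1005/364
% lodge k→pu v→~it
:: nil
% lodge k→belut v→-610
:: nil
% lodge k→sitra v→579
:: mepi
% lodge k→plista v→-746
:: rigra
% crv p→/fafli_ux
:: ok
% seed x→76
:: 76
% pull k→sitra
:: 579
% jot p→/fafli_ux/ricubir_ c→cu
:: created
% negate
:: -76

Answer: {belut=-610, plista=-746, pu=1005/364, sitra=579}


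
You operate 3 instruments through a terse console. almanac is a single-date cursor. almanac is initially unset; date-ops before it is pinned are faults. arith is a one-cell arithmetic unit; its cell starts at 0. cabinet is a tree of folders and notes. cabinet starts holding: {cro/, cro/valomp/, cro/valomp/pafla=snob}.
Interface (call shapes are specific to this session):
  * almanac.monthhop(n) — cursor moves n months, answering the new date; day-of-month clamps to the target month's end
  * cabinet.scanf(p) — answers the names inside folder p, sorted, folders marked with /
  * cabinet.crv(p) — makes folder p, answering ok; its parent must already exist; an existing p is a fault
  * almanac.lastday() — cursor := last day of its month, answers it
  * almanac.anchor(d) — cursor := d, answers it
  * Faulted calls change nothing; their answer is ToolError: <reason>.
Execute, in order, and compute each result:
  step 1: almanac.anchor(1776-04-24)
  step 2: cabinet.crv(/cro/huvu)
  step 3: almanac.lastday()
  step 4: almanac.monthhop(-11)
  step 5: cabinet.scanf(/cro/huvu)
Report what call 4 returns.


Answer: 1775-05-30

Derivation:
I try anchor passing 1776-04-24, and see 1776-04-24.
Then crv passing /cro/huvu, — result: ok.
I use lastday, yielding 1776-04-30.
Using monthhop passing -11: 1775-05-30.
Then scanf passing /cro/huvu, — result: [].


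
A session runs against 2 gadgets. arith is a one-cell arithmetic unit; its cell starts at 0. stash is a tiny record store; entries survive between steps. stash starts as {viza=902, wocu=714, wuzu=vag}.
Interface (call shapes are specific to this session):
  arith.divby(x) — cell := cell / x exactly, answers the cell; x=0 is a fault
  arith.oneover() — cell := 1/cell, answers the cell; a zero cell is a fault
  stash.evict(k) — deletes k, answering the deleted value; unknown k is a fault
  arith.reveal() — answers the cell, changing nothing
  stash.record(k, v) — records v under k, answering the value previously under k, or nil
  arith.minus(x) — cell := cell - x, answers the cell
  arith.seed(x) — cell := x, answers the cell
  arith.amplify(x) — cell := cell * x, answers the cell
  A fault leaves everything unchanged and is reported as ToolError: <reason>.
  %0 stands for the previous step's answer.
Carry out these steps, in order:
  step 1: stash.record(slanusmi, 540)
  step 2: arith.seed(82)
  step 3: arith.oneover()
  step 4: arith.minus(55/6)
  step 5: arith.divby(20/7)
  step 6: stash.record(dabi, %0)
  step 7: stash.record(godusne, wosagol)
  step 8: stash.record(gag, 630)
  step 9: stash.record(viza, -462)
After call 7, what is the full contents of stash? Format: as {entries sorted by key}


[in] stash.record k='slanusmi' v='540'
[out] nil
[in] arith.seed x='82'
[out] 82
[in] arith.oneover
[out] 1/82
[in] arith.minus x='55/6'
[out] -1126/123
[in] arith.divby x='20/7'
[out] -3941/1230
[in] stash.record k='dabi' v='%0'
[out] nil
[in] stash.record k='godusne' v='wosagol'
[out] nil
[in] stash.record k='gag' v='630'
[out] nil
[in] stash.record k='viza' v='-462'
[out] 902

Answer: {dabi=-3941/1230, godusne=wosagol, slanusmi=540, viza=902, wocu=714, wuzu=vag}


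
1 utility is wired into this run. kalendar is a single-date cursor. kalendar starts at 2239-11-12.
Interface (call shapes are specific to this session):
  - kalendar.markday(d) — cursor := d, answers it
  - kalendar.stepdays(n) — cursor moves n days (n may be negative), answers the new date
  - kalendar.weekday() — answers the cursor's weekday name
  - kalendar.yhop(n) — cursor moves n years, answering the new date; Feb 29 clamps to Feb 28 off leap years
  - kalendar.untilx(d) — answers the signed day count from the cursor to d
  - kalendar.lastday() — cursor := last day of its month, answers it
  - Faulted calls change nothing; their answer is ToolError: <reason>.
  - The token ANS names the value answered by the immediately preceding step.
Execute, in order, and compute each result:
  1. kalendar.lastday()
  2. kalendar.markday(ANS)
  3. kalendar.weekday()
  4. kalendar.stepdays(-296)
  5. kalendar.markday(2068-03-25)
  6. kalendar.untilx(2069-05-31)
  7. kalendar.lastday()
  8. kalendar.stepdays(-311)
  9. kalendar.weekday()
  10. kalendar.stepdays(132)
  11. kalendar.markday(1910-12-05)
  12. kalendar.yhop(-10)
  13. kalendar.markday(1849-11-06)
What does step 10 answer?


Answer: 2067-10-04

Derivation:
==> kalendar.lastday()
<== 2239-11-30
==> kalendar.markday(d: ANS)
<== 2239-11-30
==> kalendar.weekday()
<== Saturday
==> kalendar.stepdays(n: -296)
<== 2239-02-07
==> kalendar.markday(d: 2068-03-25)
<== 2068-03-25
==> kalendar.untilx(d: 2069-05-31)
<== 432
==> kalendar.lastday()
<== 2068-03-31
==> kalendar.stepdays(n: -311)
<== 2067-05-25
==> kalendar.weekday()
<== Wednesday
==> kalendar.stepdays(n: 132)
<== 2067-10-04
==> kalendar.markday(d: 1910-12-05)
<== 1910-12-05
==> kalendar.yhop(n: -10)
<== 1900-12-05
==> kalendar.markday(d: 1849-11-06)
<== 1849-11-06


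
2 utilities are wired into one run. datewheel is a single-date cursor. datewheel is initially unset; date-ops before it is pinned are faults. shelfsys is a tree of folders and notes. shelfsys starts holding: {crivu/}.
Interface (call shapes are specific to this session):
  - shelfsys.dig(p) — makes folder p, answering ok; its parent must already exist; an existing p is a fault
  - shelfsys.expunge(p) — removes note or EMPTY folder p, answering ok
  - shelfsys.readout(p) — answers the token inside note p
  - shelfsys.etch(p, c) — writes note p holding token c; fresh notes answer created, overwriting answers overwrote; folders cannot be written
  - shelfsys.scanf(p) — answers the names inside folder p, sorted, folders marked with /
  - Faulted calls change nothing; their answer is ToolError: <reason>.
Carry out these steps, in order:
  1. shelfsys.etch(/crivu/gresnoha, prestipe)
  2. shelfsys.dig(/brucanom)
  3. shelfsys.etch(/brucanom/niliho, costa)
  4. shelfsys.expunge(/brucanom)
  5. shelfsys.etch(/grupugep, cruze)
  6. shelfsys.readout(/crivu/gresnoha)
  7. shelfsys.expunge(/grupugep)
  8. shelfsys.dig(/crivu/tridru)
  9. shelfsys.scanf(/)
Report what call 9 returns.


% shelfsys.etch(/crivu/gresnoha, prestipe) -> created
% shelfsys.dig(/brucanom) -> ok
% shelfsys.etch(/brucanom/niliho, costa) -> created
% shelfsys.expunge(/brucanom) -> ToolError: not empty
% shelfsys.etch(/grupugep, cruze) -> created
% shelfsys.readout(/crivu/gresnoha) -> prestipe
% shelfsys.expunge(/grupugep) -> ok
% shelfsys.dig(/crivu/tridru) -> ok
% shelfsys.scanf(/) -> [brucanom/, crivu/]

Answer: [brucanom/, crivu/]


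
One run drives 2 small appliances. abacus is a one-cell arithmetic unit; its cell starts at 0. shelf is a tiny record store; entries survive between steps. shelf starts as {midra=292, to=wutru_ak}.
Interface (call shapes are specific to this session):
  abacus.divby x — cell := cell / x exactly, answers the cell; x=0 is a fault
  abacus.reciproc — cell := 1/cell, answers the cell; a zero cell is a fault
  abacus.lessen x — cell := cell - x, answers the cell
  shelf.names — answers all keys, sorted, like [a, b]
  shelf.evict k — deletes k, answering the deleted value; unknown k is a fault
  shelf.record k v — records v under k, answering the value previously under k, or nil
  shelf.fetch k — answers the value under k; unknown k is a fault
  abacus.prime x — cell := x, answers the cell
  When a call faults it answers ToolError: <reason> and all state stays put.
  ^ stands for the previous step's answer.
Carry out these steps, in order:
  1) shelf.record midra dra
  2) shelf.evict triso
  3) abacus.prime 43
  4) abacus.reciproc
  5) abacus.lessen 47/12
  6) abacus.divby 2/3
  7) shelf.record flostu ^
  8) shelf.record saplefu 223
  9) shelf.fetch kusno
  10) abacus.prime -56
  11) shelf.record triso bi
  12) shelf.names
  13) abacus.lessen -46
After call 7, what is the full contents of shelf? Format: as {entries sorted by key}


Step: shelf.record[k→midra; v→dra]
Result: 292
Step: shelf.evict[k→triso]
Result: ToolError: no such key triso
Step: abacus.prime[x→43]
Result: 43
Step: abacus.reciproc[]
Result: 1/43
Step: abacus.lessen[x→47/12]
Result: -2009/516
Step: abacus.divby[x→2/3]
Result: -2009/344
Step: shelf.record[k→flostu; v→^]
Result: nil
Step: shelf.record[k→saplefu; v→223]
Result: nil
Step: shelf.fetch[k→kusno]
Result: ToolError: no such key kusno
Step: abacus.prime[x→-56]
Result: -56
Step: shelf.record[k→triso; v→bi]
Result: nil
Step: shelf.names[]
Result: [flostu, midra, saplefu, to, triso]
Step: abacus.lessen[x→-46]
Result: -10

Answer: {flostu=-2009/344, midra=dra, to=wutru_ak}


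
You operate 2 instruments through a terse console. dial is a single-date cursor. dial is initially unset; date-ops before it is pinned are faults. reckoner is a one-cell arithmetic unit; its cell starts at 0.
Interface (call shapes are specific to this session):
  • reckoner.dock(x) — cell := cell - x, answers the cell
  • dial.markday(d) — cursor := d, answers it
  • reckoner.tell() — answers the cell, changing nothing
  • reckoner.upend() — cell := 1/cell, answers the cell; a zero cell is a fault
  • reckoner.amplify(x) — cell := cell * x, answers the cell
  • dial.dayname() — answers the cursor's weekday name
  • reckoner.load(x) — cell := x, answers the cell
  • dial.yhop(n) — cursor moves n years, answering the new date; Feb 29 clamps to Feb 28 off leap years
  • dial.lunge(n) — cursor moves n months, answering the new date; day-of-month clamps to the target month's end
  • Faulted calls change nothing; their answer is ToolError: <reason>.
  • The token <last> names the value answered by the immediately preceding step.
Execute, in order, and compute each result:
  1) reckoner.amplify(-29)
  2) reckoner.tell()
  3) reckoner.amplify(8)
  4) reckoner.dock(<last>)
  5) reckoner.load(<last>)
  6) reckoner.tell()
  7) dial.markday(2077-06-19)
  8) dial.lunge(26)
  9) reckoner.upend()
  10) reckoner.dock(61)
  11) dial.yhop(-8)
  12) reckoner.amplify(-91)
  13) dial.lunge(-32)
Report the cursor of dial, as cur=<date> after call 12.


Act: reckoner.amplify[x→-29]
Obs: 0
Act: reckoner.tell[]
Obs: 0
Act: reckoner.amplify[x→8]
Obs: 0
Act: reckoner.dock[x→<last>]
Obs: 0
Act: reckoner.load[x→<last>]
Obs: 0
Act: reckoner.tell[]
Obs: 0
Act: dial.markday[d→2077-06-19]
Obs: 2077-06-19
Act: dial.lunge[n→26]
Obs: 2079-08-19
Act: reckoner.upend[]
Obs: ToolError: reciprocal of zero
Act: reckoner.dock[x→61]
Obs: -61
Act: dial.yhop[n→-8]
Obs: 2071-08-19
Act: reckoner.amplify[x→-91]
Obs: 5551
Act: dial.lunge[n→-32]
Obs: 2068-12-19

Answer: cur=2071-08-19


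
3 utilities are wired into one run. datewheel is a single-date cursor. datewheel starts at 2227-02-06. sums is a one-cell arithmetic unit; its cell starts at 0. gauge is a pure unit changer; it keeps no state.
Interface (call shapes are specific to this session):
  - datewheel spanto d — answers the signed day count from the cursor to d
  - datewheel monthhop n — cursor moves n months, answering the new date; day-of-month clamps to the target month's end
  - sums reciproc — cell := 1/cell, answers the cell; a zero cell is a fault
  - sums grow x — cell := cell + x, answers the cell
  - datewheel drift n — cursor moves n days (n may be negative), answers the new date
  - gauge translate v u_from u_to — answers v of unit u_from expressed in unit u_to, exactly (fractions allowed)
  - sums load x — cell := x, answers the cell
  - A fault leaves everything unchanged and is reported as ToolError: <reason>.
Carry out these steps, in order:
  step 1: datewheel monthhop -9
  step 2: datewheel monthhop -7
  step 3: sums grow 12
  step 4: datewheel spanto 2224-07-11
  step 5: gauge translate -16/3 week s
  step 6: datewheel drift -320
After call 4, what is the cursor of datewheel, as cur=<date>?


Answer: cur=2225-10-06

Derivation:
-- 1. datewheel monthhop(n→-9) -> 2226-05-06
-- 2. datewheel monthhop(n→-7) -> 2225-10-06
-- 3. sums grow(x→12) -> 12
-- 4. datewheel spanto(d→2224-07-11) -> -452
-- 5. gauge translate(v→-16/3, u_from→week, u_to→s) -> -3225600
-- 6. datewheel drift(n→-320) -> 2224-11-20


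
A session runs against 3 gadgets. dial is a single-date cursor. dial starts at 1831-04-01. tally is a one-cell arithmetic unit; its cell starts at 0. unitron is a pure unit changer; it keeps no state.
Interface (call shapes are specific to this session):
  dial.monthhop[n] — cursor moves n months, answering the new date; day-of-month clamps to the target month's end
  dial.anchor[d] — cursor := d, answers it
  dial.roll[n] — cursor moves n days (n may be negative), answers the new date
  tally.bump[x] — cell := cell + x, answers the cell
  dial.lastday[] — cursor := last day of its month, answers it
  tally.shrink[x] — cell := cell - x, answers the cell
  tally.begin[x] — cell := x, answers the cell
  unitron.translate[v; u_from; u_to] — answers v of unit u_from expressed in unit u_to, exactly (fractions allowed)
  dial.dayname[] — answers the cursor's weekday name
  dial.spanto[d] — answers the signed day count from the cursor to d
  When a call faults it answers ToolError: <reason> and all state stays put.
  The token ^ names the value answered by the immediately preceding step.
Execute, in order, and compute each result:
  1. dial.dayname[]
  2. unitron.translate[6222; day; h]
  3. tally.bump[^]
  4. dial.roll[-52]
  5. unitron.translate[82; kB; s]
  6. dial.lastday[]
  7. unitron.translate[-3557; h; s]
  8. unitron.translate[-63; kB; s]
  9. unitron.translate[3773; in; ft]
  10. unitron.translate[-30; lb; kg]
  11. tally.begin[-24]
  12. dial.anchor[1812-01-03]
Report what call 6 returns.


Answer: 1831-02-28

Derivation:
→ dial.dayname()
← Friday
→ unitron.translate(6222, day, h)
← 149328
→ tally.bump(^)
← 149328
→ dial.roll(-52)
← 1831-02-08
→ unitron.translate(82, kB, s)
← ToolError: incompatible units
→ dial.lastday()
← 1831-02-28
→ unitron.translate(-3557, h, s)
← -12805200
→ unitron.translate(-63, kB, s)
← ToolError: incompatible units
→ unitron.translate(3773, in, ft)
← 3773/12
→ unitron.translate(-30, lb, kg)
← -136077711/10000000
→ tally.begin(-24)
← -24
→ dial.anchor(1812-01-03)
← 1812-01-03
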